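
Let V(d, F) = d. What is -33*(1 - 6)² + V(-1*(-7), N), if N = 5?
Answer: -818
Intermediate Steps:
-33*(1 - 6)² + V(-1*(-7), N) = -33*(1 - 6)² - 1*(-7) = -33*(-5)² + 7 = -33*25 + 7 = -825 + 7 = -818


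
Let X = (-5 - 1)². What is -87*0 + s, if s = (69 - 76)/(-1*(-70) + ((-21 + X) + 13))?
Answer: -1/14 ≈ -0.071429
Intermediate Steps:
X = 36 (X = (-6)² = 36)
s = -1/14 (s = (69 - 76)/(-1*(-70) + ((-21 + 36) + 13)) = -7/(70 + (15 + 13)) = -7/(70 + 28) = -7/98 = -7*1/98 = -1/14 ≈ -0.071429)
-87*0 + s = -87*0 - 1/14 = 0 - 1/14 = -1/14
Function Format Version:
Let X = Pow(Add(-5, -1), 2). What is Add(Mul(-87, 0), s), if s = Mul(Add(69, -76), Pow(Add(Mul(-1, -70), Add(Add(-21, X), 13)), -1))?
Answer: Rational(-1, 14) ≈ -0.071429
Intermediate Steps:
X = 36 (X = Pow(-6, 2) = 36)
s = Rational(-1, 14) (s = Mul(Add(69, -76), Pow(Add(Mul(-1, -70), Add(Add(-21, 36), 13)), -1)) = Mul(-7, Pow(Add(70, Add(15, 13)), -1)) = Mul(-7, Pow(Add(70, 28), -1)) = Mul(-7, Pow(98, -1)) = Mul(-7, Rational(1, 98)) = Rational(-1, 14) ≈ -0.071429)
Add(Mul(-87, 0), s) = Add(Mul(-87, 0), Rational(-1, 14)) = Add(0, Rational(-1, 14)) = Rational(-1, 14)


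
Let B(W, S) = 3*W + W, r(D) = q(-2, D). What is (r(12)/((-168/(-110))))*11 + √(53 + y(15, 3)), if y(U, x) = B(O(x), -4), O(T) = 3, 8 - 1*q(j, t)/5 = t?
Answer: -3025/21 + √65 ≈ -135.99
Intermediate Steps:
q(j, t) = 40 - 5*t
r(D) = 40 - 5*D
B(W, S) = 4*W
y(U, x) = 12 (y(U, x) = 4*3 = 12)
(r(12)/((-168/(-110))))*11 + √(53 + y(15, 3)) = ((40 - 5*12)/((-168/(-110))))*11 + √(53 + 12) = ((40 - 60)/((-168*(-1/110))))*11 + √65 = -20/84/55*11 + √65 = -20*55/84*11 + √65 = -275/21*11 + √65 = -3025/21 + √65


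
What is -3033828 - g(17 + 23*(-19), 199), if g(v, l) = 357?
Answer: -3034185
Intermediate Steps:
-3033828 - g(17 + 23*(-19), 199) = -3033828 - 1*357 = -3033828 - 357 = -3034185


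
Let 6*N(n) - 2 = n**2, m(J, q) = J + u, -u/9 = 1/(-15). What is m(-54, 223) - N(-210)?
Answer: -111056/15 ≈ -7403.7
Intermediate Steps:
u = 3/5 (u = -9/(-15) = -9*(-1/15) = 3/5 ≈ 0.60000)
m(J, q) = 3/5 + J (m(J, q) = J + 3/5 = 3/5 + J)
N(n) = 1/3 + n**2/6
m(-54, 223) - N(-210) = (3/5 - 54) - (1/3 + (1/6)*(-210)**2) = -267/5 - (1/3 + (1/6)*44100) = -267/5 - (1/3 + 7350) = -267/5 - 1*22051/3 = -267/5 - 22051/3 = -111056/15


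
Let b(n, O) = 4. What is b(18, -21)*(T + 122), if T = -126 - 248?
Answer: -1008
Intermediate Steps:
T = -374
b(18, -21)*(T + 122) = 4*(-374 + 122) = 4*(-252) = -1008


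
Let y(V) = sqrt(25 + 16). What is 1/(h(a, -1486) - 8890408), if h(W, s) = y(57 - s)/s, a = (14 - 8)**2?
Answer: -19631763383968/174534386242936178903 + 1486*sqrt(41)/174534386242936178903 ≈ -1.1248e-7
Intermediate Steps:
y(V) = sqrt(41)
a = 36 (a = 6**2 = 36)
h(W, s) = sqrt(41)/s
1/(h(a, -1486) - 8890408) = 1/(sqrt(41)/(-1486) - 8890408) = 1/(sqrt(41)*(-1/1486) - 8890408) = 1/(-sqrt(41)/1486 - 8890408) = 1/(-8890408 - sqrt(41)/1486)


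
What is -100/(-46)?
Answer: 50/23 ≈ 2.1739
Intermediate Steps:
-100/(-46) = -100*(-1/46) = 50/23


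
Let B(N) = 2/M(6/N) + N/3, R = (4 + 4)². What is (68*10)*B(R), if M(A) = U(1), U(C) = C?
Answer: 47600/3 ≈ 15867.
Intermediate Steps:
M(A) = 1
R = 64 (R = 8² = 64)
B(N) = 2 + N/3 (B(N) = 2/1 + N/3 = 2*1 + N*(⅓) = 2 + N/3)
(68*10)*B(R) = (68*10)*(2 + (⅓)*64) = 680*(2 + 64/3) = 680*(70/3) = 47600/3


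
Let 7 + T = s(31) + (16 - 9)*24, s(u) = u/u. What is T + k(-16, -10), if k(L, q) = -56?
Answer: 106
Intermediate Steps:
s(u) = 1
T = 162 (T = -7 + (1 + (16 - 9)*24) = -7 + (1 + 7*24) = -7 + (1 + 168) = -7 + 169 = 162)
T + k(-16, -10) = 162 - 56 = 106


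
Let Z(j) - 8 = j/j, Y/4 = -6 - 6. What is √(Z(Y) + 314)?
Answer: √323 ≈ 17.972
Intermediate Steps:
Y = -48 (Y = 4*(-6 - 6) = 4*(-12) = -48)
Z(j) = 9 (Z(j) = 8 + j/j = 8 + 1 = 9)
√(Z(Y) + 314) = √(9 + 314) = √323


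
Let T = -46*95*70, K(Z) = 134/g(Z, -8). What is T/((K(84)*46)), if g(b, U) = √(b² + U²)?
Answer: -13300*√445/67 ≈ -4187.5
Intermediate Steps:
g(b, U) = √(U² + b²)
K(Z) = 134/√(64 + Z²) (K(Z) = 134/(√((-8)² + Z²)) = 134/(√(64 + Z²)) = 134/√(64 + Z²))
T = -305900 (T = -4370*70 = -305900)
T/((K(84)*46)) = -305900*√(64 + 84²)/6164 = -305900*√(64 + 7056)/6164 = -305900*√445/1541 = -13300*√445/67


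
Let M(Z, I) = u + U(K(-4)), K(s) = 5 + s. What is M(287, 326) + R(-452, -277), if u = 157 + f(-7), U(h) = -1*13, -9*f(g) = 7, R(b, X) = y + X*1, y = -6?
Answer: -1258/9 ≈ -139.78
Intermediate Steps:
R(b, X) = -6 + X (R(b, X) = -6 + X*1 = -6 + X)
f(g) = -7/9 (f(g) = -⅑*7 = -7/9)
U(h) = -13
u = 1406/9 (u = 157 - 7/9 = 1406/9 ≈ 156.22)
M(Z, I) = 1289/9 (M(Z, I) = 1406/9 - 13 = 1289/9)
M(287, 326) + R(-452, -277) = 1289/9 + (-6 - 277) = 1289/9 - 283 = -1258/9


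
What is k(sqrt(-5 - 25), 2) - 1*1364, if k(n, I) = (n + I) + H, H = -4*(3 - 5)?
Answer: -1354 + I*sqrt(30) ≈ -1354.0 + 5.4772*I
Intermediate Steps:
H = 8 (H = -4*(-2) = 8)
k(n, I) = 8 + I + n (k(n, I) = (n + I) + 8 = (I + n) + 8 = 8 + I + n)
k(sqrt(-5 - 25), 2) - 1*1364 = (8 + 2 + sqrt(-5 - 25)) - 1*1364 = (8 + 2 + sqrt(-30)) - 1364 = (8 + 2 + I*sqrt(30)) - 1364 = (10 + I*sqrt(30)) - 1364 = -1354 + I*sqrt(30)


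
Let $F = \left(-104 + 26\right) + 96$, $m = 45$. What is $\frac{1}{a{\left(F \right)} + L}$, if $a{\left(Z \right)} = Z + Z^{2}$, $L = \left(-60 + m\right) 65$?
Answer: $- \frac{1}{633} \approx -0.0015798$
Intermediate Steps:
$F = 18$ ($F = -78 + 96 = 18$)
$L = -975$ ($L = \left(-60 + 45\right) 65 = \left(-15\right) 65 = -975$)
$\frac{1}{a{\left(F \right)} + L} = \frac{1}{18 \left(1 + 18\right) - 975} = \frac{1}{18 \cdot 19 - 975} = \frac{1}{342 - 975} = \frac{1}{-633} = - \frac{1}{633}$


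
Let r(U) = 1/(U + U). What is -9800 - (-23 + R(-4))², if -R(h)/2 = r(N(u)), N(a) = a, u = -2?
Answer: -41225/4 ≈ -10306.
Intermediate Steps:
r(U) = 1/(2*U)
R(h) = ½ (R(h) = -1/(-2) = -(-1)/2 = -2*(-¼) = ½)
-9800 - (-23 + R(-4))² = -9800 - (-23 + ½)² = -9800 - (-45/2)² = -9800 - 1*2025/4 = -9800 - 2025/4 = -41225/4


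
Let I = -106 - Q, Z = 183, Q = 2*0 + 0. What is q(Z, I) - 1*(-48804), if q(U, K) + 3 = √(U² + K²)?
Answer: 48801 + 5*√1789 ≈ 49013.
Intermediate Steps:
Q = 0 (Q = 0 + 0 = 0)
I = -106 (I = -106 - 1*0 = -106 + 0 = -106)
q(U, K) = -3 + √(K² + U²) (q(U, K) = -3 + √(U² + K²) = -3 + √(K² + U²))
q(Z, I) - 1*(-48804) = (-3 + √((-106)² + 183²)) - 1*(-48804) = (-3 + √(11236 + 33489)) + 48804 = (-3 + √44725) + 48804 = (-3 + 5*√1789) + 48804 = 48801 + 5*√1789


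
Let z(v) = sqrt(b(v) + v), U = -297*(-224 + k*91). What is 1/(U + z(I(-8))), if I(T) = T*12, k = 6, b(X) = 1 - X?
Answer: -1/95633 ≈ -1.0457e-5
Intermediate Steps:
I(T) = 12*T
U = -95634 (U = -297*(-224 + 6*91) = -297*(-224 + 546) = -297*322 = -95634)
z(v) = 1 (z(v) = sqrt((1 - v) + v) = sqrt(1) = 1)
1/(U + z(I(-8))) = 1/(-95634 + 1) = 1/(-95633) = -1/95633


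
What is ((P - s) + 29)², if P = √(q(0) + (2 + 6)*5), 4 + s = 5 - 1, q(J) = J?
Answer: 881 + 116*√10 ≈ 1247.8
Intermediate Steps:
s = 0 (s = -4 + (5 - 1) = -4 + 4 = 0)
P = 2*√10 (P = √(0 + (2 + 6)*5) = √(0 + 8*5) = √(0 + 40) = √40 = 2*√10 ≈ 6.3246)
((P - s) + 29)² = ((2*√10 - 1*0) + 29)² = ((2*√10 + 0) + 29)² = (2*√10 + 29)² = (29 + 2*√10)²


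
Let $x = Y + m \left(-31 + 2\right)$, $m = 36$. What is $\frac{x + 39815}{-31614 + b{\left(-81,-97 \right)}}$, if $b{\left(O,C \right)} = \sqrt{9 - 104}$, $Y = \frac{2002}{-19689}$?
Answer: $- \frac{8044289966746}{6559358132233} - \frac{763360217 i \sqrt{95}}{19678074396699} \approx -1.2264 - 0.0003781 i$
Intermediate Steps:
$Y = - \frac{2002}{19689}$ ($Y = 2002 \left(- \frac{1}{19689}\right) = - \frac{2002}{19689} \approx -0.10168$)
$b{\left(O,C \right)} = i \sqrt{95}$ ($b{\left(O,C \right)} = \sqrt{-95} = i \sqrt{95}$)
$x = - \frac{20557318}{19689}$ ($x = - \frac{2002}{19689} + 36 \left(-31 + 2\right) = - \frac{2002}{19689} + 36 \left(-29\right) = - \frac{2002}{19689} - 1044 = - \frac{20557318}{19689} \approx -1044.1$)
$\frac{x + 39815}{-31614 + b{\left(-81,-97 \right)}} = \frac{- \frac{20557318}{19689} + 39815}{-31614 + i \sqrt{95}} = \frac{763360217}{19689 \left(-31614 + i \sqrt{95}\right)}$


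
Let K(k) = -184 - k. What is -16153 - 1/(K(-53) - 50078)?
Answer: -811025976/50209 ≈ -16153.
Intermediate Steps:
-16153 - 1/(K(-53) - 50078) = -16153 - 1/((-184 - 1*(-53)) - 50078) = -16153 - 1/((-184 + 53) - 50078) = -16153 - 1/(-131 - 50078) = -16153 - 1/(-50209) = -16153 - 1*(-1/50209) = -16153 + 1/50209 = -811025976/50209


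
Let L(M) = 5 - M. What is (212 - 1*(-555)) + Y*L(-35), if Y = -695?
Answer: -27033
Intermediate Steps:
(212 - 1*(-555)) + Y*L(-35) = (212 - 1*(-555)) - 695*(5 - 1*(-35)) = (212 + 555) - 695*(5 + 35) = 767 - 695*40 = 767 - 27800 = -27033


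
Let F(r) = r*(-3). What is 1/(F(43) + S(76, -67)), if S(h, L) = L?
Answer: -1/196 ≈ -0.0051020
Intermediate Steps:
F(r) = -3*r
1/(F(43) + S(76, -67)) = 1/(-3*43 - 67) = 1/(-129 - 67) = 1/(-196) = -1/196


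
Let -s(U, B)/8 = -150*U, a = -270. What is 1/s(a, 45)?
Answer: -1/324000 ≈ -3.0864e-6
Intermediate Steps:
s(U, B) = 1200*U (s(U, B) = -(-1200)*U = 1200*U)
1/s(a, 45) = 1/(1200*(-270)) = 1/(-324000) = -1/324000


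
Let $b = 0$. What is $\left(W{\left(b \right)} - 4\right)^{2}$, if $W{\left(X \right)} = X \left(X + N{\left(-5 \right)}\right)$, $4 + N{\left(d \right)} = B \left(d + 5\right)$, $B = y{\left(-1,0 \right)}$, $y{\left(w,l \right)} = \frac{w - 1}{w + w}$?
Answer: $16$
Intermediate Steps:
$y{\left(w,l \right)} = \frac{-1 + w}{2 w}$
$B = 1$ ($B = \frac{-1 - 1}{2 \left(-1\right)} = \frac{1}{2} \left(-1\right) \left(-2\right) = 1$)
$N{\left(d \right)} = 1 + d$ ($N{\left(d \right)} = -4 + 1 \left(d + 5\right) = -4 + 1 \left(5 + d\right) = -4 + \left(5 + d\right) = 1 + d$)
$W{\left(X \right)} = X \left(-4 + X\right)$ ($W{\left(X \right)} = X \left(X + \left(1 - 5\right)\right) = X \left(X - 4\right) = X \left(-4 + X\right)$)
$\left(W{\left(b \right)} - 4\right)^{2} = \left(0 \left(-4 + 0\right) - 4\right)^{2} = \left(0 \left(-4\right) - 4\right)^{2} = \left(0 - 4\right)^{2} = \left(-4\right)^{2} = 16$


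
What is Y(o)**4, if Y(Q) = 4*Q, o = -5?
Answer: 160000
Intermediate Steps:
Y(o)**4 = (4*(-5))**4 = (-20)**4 = 160000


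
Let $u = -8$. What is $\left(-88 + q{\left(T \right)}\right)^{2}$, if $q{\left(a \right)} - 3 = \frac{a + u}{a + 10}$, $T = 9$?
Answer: $\frac{2604996}{361} \approx 7216.1$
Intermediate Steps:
$q{\left(a \right)} = 3 + \frac{-8 + a}{10 + a}$ ($q{\left(a \right)} = 3 + \frac{a - 8}{a + 10} = 3 + \frac{-8 + a}{10 + a}$)
$\left(-88 + q{\left(T \right)}\right)^{2} = \left(-88 + \frac{2 \left(11 + 2 \cdot 9\right)}{10 + 9}\right)^{2} = \left(-88 + \frac{2 \left(11 + 18\right)}{19}\right)^{2} = \left(-88 + 2 \cdot \frac{1}{19} \cdot 29\right)^{2} = \left(-88 + \frac{58}{19}\right)^{2} = \left(- \frac{1614}{19}\right)^{2} = \frac{2604996}{361}$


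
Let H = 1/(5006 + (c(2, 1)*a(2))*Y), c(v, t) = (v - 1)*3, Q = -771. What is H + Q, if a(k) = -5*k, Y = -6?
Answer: -3998405/5186 ≈ -771.00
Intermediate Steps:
c(v, t) = -3 + 3*v (c(v, t) = (-1 + v)*3 = -3 + 3*v)
H = 1/5186 (H = 1/(5006 + ((-3 + 3*2)*(-5*2))*(-6)) = 1/(5006 + ((-3 + 6)*(-10))*(-6)) = 1/(5006 + (3*(-10))*(-6)) = 1/(5006 - 30*(-6)) = 1/(5006 + 180) = 1/5186 ≈ 0.00019283)
H + Q = 1/5186 - 771 = -3998405/5186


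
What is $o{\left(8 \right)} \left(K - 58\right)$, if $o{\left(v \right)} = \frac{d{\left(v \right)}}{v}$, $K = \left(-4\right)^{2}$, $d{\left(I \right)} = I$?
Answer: $-42$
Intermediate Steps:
$K = 16$
$o{\left(v \right)} = 1$ ($o{\left(v \right)} = \frac{v}{v} = 1$)
$o{\left(8 \right)} \left(K - 58\right) = 1 \left(16 - 58\right) = 1 \left(-42\right) = -42$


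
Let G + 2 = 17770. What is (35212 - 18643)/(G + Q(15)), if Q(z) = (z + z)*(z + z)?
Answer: 16569/18668 ≈ 0.88756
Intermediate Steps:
G = 17768 (G = -2 + 17770 = 17768)
Q(z) = 4*z² (Q(z) = (2*z)*(2*z) = 4*z²)
(35212 - 18643)/(G + Q(15)) = (35212 - 18643)/(17768 + 4*15²) = 16569/(17768 + 4*225) = 16569/(17768 + 900) = 16569/18668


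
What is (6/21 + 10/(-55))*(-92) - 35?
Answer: -3431/77 ≈ -44.558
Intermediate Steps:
(6/21 + 10/(-55))*(-92) - 35 = (6*(1/21) + 10*(-1/55))*(-92) - 35 = (2/7 - 2/11)*(-92) - 35 = (8/77)*(-92) - 35 = -736/77 - 35 = -3431/77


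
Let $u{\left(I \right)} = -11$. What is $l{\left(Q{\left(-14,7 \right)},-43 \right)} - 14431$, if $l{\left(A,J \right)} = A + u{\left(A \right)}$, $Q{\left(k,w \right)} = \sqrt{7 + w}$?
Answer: $-14442 + \sqrt{14} \approx -14438.0$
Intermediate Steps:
$l{\left(A,J \right)} = -11 + A$ ($l{\left(A,J \right)} = A - 11 = -11 + A$)
$l{\left(Q{\left(-14,7 \right)},-43 \right)} - 14431 = \left(-11 + \sqrt{7 + 7}\right) - 14431 = \left(-11 + \sqrt{14}\right) - 14431 = -14442 + \sqrt{14}$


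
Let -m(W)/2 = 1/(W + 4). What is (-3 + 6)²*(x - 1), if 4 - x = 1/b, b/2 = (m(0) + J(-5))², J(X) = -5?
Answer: 3249/121 ≈ 26.851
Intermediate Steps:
m(W) = -2/(4 + W) (m(W) = -2/(W + 4) = -2/(4 + W))
b = 121/2 (b = 2*(-2/(4 + 0) - 5)² = 2*(-2/4 - 5)² = 2*(-2*¼ - 5)² = 2*(-½ - 5)² = 2*(-11/2)² = 2*(121/4) = 121/2 ≈ 60.500)
x = 482/121 (x = 4 - 1/121/2 = 4 - 1*2/121 = 4 - 2/121 = 482/121 ≈ 3.9835)
(-3 + 6)²*(x - 1) = (-3 + 6)²*(482/121 - 1) = 3²*(361/121) = 9*(361/121) = 3249/121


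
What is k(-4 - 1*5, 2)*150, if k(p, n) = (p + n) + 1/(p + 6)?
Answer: -1100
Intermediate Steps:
k(p, n) = n + p + 1/(6 + p) (k(p, n) = (n + p) + 1/(6 + p) = n + p + 1/(6 + p))
k(-4 - 1*5, 2)*150 = ((1 + (-4 - 1*5)**2 + 6*2 + 6*(-4 - 1*5) + 2*(-4 - 1*5))/(6 + (-4 - 1*5)))*150 = ((1 + (-4 - 5)**2 + 12 + 6*(-4 - 5) + 2*(-4 - 5))/(6 + (-4 - 5)))*150 = ((1 + (-9)**2 + 12 + 6*(-9) + 2*(-9))/(6 - 9))*150 = ((1 + 81 + 12 - 54 - 18)/(-3))*150 = -1/3*22*150 = -22/3*150 = -1100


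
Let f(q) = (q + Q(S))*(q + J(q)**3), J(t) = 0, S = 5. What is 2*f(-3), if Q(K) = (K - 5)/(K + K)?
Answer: 18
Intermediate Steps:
Q(K) = (-5 + K)/(2*K) (Q(K) = (-5 + K)/((2*K)) = (-5 + K)*(1/(2*K)) = (-5 + K)/(2*K))
f(q) = q**2 (f(q) = (q + (1/2)*(-5 + 5)/5)*(q + 0**3) = (q + (1/2)*(1/5)*0)*(q + 0) = (q + 0)*q = q*q = q**2)
2*f(-3) = 2*(-3)**2 = 2*9 = 18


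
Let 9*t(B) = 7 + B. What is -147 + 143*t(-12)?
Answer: -2038/9 ≈ -226.44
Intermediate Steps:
t(B) = 7/9 + B/9 (t(B) = (7 + B)/9 = 7/9 + B/9)
-147 + 143*t(-12) = -147 + 143*(7/9 + (1/9)*(-12)) = -147 + 143*(7/9 - 4/3) = -147 + 143*(-5/9) = -147 - 715/9 = -2038/9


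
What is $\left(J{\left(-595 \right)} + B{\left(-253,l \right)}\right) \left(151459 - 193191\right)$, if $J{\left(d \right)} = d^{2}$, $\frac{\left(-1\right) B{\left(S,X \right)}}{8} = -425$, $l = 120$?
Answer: $-14916060100$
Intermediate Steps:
$B{\left(S,X \right)} = 3400$ ($B{\left(S,X \right)} = \left(-8\right) \left(-425\right) = 3400$)
$\left(J{\left(-595 \right)} + B{\left(-253,l \right)}\right) \left(151459 - 193191\right) = \left(\left(-595\right)^{2} + 3400\right) \left(151459 - 193191\right) = \left(354025 + 3400\right) \left(-41732\right) = 357425 \left(-41732\right) = -14916060100$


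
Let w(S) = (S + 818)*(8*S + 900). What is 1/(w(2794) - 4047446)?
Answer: 1/79938778 ≈ 1.2510e-8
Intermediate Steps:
w(S) = (818 + S)*(900 + 8*S)
1/(w(2794) - 4047446) = 1/((736200 + 8*2794**2 + 7444*2794) - 4047446) = 1/((736200 + 8*7806436 + 20798536) - 4047446) = 1/((736200 + 62451488 + 20798536) - 4047446) = 1/(83986224 - 4047446) = 1/79938778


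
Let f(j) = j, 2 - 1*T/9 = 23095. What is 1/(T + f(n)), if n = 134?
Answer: -1/207703 ≈ -4.8146e-6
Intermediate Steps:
T = -207837 (T = 18 - 9*23095 = 18 - 207855 = -207837)
1/(T + f(n)) = 1/(-207837 + 134) = 1/(-207703) = -1/207703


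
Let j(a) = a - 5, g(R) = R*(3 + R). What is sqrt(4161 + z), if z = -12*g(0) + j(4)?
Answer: 8*sqrt(65) ≈ 64.498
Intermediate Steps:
j(a) = -5 + a
z = -1 (z = -0*(3 + 0) + (-5 + 4) = -0*3 - 1 = -12*0 - 1 = 0 - 1 = -1)
sqrt(4161 + z) = sqrt(4161 - 1) = sqrt(4160) = 8*sqrt(65)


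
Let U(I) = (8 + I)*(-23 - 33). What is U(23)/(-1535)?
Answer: 1736/1535 ≈ 1.1309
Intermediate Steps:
U(I) = -448 - 56*I (U(I) = (8 + I)*(-56) = -448 - 56*I)
U(23)/(-1535) = (-448 - 56*23)/(-1535) = (-448 - 1288)*(-1/1535) = -1736*(-1/1535) = 1736/1535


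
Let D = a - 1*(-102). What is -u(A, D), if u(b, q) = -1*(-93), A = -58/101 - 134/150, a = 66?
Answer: -93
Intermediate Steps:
A = -11117/7575 (A = -58*1/101 - 134*1/150 = -58/101 - 67/75 = -11117/7575 ≈ -1.4676)
D = 168 (D = 66 - 1*(-102) = 66 + 102 = 168)
u(b, q) = 93
-u(A, D) = -1*93 = -93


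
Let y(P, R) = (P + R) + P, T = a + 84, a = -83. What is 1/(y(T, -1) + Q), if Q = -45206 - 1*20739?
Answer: -1/65944 ≈ -1.5164e-5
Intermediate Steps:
T = 1 (T = -83 + 84 = 1)
y(P, R) = R + 2*P
Q = -65945 (Q = -45206 - 20739 = -65945)
1/(y(T, -1) + Q) = 1/((-1 + 2*1) - 65945) = 1/((-1 + 2) - 65945) = 1/(1 - 65945) = 1/(-65944) = -1/65944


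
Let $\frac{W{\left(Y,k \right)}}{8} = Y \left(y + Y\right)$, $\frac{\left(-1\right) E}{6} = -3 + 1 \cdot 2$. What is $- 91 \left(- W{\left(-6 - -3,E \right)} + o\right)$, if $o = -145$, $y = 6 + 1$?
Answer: $4459$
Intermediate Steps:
$y = 7$
$E = 6$ ($E = - 6 \left(-3 + 1 \cdot 2\right) = - 6 \left(-3 + 2\right) = \left(-6\right) \left(-1\right) = 6$)
$W{\left(Y,k \right)} = 8 Y \left(7 + Y\right)$
$- 91 \left(- W{\left(-6 - -3,E \right)} + o\right) = - 91 \left(- 8 \left(-6 - -3\right) \left(7 - 3\right) - 145\right) = - 91 \left(- 8 \left(-6 + 3\right) \left(7 + \left(-6 + 3\right)\right) - 145\right) = - 91 \left(- 8 \left(-3\right) \left(7 - 3\right) - 145\right) = - 91 \left(- 8 \left(-3\right) 4 - 145\right) = - 91 \left(\left(-1\right) \left(-96\right) - 145\right) = - 91 \left(96 - 145\right) = \left(-91\right) \left(-49\right) = 4459$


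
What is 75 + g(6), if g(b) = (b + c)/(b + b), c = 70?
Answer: 244/3 ≈ 81.333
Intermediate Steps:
g(b) = (70 + b)/(2*b) (g(b) = (b + 70)/(b + b) = (70 + b)/((2*b)) = (70 + b)*(1/(2*b)) = (70 + b)/(2*b))
75 + g(6) = 75 + (1/2)*(70 + 6)/6 = 75 + (1/2)*(1/6)*76 = 75 + 19/3 = 244/3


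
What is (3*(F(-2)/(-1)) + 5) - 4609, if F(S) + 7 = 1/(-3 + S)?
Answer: -22912/5 ≈ -4582.4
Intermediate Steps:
F(S) = -7 + 1/(-3 + S)
(3*(F(-2)/(-1)) + 5) - 4609 = (3*(((22 - 7*(-2))/(-3 - 2))/(-1)) + 5) - 4609 = (3*(((22 + 14)/(-5))*(-1)) + 5) - 4609 = (3*(-⅕*36*(-1)) + 5) - 4609 = (3*(-36/5*(-1)) + 5) - 4609 = (3*(36/5) + 5) - 4609 = (108/5 + 5) - 4609 = 133/5 - 4609 = -22912/5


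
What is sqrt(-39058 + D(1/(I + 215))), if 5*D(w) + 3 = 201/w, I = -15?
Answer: I*sqrt(775465)/5 ≈ 176.12*I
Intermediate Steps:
D(w) = -3/5 + 201/(5*w) (D(w) = -3/5 + (201/w)/5 = -3/5 + 201/(5*w))
sqrt(-39058 + D(1/(I + 215))) = sqrt(-39058 + 3*(67 - 1/(-15 + 215))/(5*(1/(-15 + 215)))) = sqrt(-39058 + 3*(67 - 1/200)/(5*(1/200))) = sqrt(-39058 + 3*(67 - 1*1/200)/(5*(1/200))) = sqrt(-39058 + (3/5)*200*(67 - 1/200)) = sqrt(-39058 + (3/5)*200*(13399/200)) = sqrt(-39058 + 40197/5) = sqrt(-155093/5) = I*sqrt(775465)/5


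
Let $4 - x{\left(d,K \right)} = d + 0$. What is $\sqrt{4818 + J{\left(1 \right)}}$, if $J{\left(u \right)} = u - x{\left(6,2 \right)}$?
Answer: $\sqrt{4821} \approx 69.433$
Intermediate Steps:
$x{\left(d,K \right)} = 4 - d$ ($x{\left(d,K \right)} = 4 - \left(d + 0\right) = 4 - d$)
$J{\left(u \right)} = 2 + u$ ($J{\left(u \right)} = u - \left(4 - 6\right) = u - -2 = u + 2 = 2 + u$)
$\sqrt{4818 + J{\left(1 \right)}} = \sqrt{4818 + \left(2 + 1\right)} = \sqrt{4818 + 3} = \sqrt{4821}$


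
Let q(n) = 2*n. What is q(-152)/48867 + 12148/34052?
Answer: 145821127/416004771 ≈ 0.35053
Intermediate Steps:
q(-152)/48867 + 12148/34052 = (2*(-152))/48867 + 12148/34052 = -304*1/48867 + 12148*(1/34052) = -304/48867 + 3037/8513 = 145821127/416004771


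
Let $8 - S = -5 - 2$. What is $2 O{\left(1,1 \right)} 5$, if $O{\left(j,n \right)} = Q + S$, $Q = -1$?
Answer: $140$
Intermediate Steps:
$S = 15$ ($S = 8 - \left(-5 - 2\right) = 8 - -7 = 8 + 7 = 15$)
$O{\left(j,n \right)} = 14$ ($O{\left(j,n \right)} = -1 + 15 = 14$)
$2 O{\left(1,1 \right)} 5 = 2 \cdot 14 \cdot 5 = 28 \cdot 5 = 140$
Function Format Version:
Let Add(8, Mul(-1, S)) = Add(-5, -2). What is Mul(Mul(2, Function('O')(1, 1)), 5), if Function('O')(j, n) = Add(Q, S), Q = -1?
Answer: 140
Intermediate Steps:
S = 15 (S = Add(8, Mul(-1, Add(-5, -2))) = Add(8, Mul(-1, -7)) = Add(8, 7) = 15)
Function('O')(j, n) = 14 (Function('O')(j, n) = Add(-1, 15) = 14)
Mul(Mul(2, Function('O')(1, 1)), 5) = Mul(Mul(2, 14), 5) = Mul(28, 5) = 140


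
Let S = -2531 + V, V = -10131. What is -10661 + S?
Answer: -23323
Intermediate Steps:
S = -12662 (S = -2531 - 10131 = -12662)
-10661 + S = -10661 - 12662 = -23323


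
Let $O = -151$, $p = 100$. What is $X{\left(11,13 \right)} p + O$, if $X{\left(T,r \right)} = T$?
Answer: $949$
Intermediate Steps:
$X{\left(11,13 \right)} p + O = 11 \cdot 100 - 151 = 1100 - 151 = 949$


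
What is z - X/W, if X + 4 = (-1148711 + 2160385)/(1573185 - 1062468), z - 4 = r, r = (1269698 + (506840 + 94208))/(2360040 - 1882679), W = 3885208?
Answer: 3750405702211482437/473599818771667548 ≈ 7.9189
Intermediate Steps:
r = 1870746/477361 (r = (1269698 + 601048)/477361 = 1870746*(1/477361) = 1870746/477361 ≈ 3.9189)
z = 3780190/477361 (z = 4 + 1870746/477361 = 3780190/477361 ≈ 7.9189)
X = -1031194/510717 (X = -4 + (-1148711 + 2160385)/(1573185 - 1062468) = -4 + 1011674/510717 = -1031194/510717 ≈ -2.0191)
z - X/W = 3780190/477361 - (-1031194)/(510717*3885208) = 3780190/477361 - 1*(-515597/992120887068) = 3780190/477361 + 515597/992120887068 = 3750405702211482437/473599818771667548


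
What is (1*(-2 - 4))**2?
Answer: 36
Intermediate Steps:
(1*(-2 - 4))**2 = (1*(-6))**2 = (-6)**2 = 36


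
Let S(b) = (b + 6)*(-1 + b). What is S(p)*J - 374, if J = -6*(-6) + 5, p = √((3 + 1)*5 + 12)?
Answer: 692 + 820*√2 ≈ 1851.7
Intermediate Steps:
p = 4*√2 (p = √(4*5 + 12) = √(20 + 12) = √32 = 4*√2 ≈ 5.6569)
J = 41 (J = 36 + 5 = 41)
S(b) = (-1 + b)*(6 + b) (S(b) = (6 + b)*(-1 + b) = (-1 + b)*(6 + b))
S(p)*J - 374 = (-6 + (4*√2)² + 5*(4*√2))*41 - 374 = (-6 + 32 + 20*√2)*41 - 374 = (26 + 20*√2)*41 - 374 = (1066 + 820*√2) - 374 = 692 + 820*√2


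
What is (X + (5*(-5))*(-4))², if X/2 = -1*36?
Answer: 784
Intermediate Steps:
X = -72 (X = 2*(-1*36) = 2*(-36) = -72)
(X + (5*(-5))*(-4))² = (-72 + (5*(-5))*(-4))² = (-72 - 25*(-4))² = (-72 + 100)² = 28² = 784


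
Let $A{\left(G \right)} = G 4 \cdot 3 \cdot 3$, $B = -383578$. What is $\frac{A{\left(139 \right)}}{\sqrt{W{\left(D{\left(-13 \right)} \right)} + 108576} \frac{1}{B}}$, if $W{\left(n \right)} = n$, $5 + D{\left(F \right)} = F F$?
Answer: $- \frac{959712156 \sqrt{27185}}{27185} \approx -5.8207 \cdot 10^{6}$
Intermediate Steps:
$D{\left(F \right)} = -5 + F^{2}$ ($D{\left(F \right)} = -5 + F F = -5 + F^{2}$)
$A{\left(G \right)} = 36 G$ ($A{\left(G \right)} = G 12 \cdot 3 = G 36 = 36 G$)
$\frac{A{\left(139 \right)}}{\sqrt{W{\left(D{\left(-13 \right)} \right)} + 108576} \frac{1}{B}} = \frac{36 \cdot 139}{\sqrt{\left(-5 + \left(-13\right)^{2}\right) + 108576} \frac{1}{-383578}} = \frac{5004}{\sqrt{\left(-5 + 169\right) + 108576} \left(- \frac{1}{383578}\right)} = \frac{5004}{\sqrt{164 + 108576} \left(- \frac{1}{383578}\right)} = \frac{5004}{\sqrt{108740} \left(- \frac{1}{383578}\right)} = \frac{5004}{2 \sqrt{27185} \left(- \frac{1}{383578}\right)} = \frac{5004}{\left(- \frac{1}{191789}\right) \sqrt{27185}} = 5004 \left(- \frac{191789 \sqrt{27185}}{27185}\right) = - \frac{959712156 \sqrt{27185}}{27185}$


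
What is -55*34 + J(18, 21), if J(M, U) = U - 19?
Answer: -1868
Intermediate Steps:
J(M, U) = -19 + U
-55*34 + J(18, 21) = -55*34 + (-19 + 21) = -1870 + 2 = -1868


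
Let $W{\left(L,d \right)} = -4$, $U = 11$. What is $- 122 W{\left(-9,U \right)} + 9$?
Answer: $497$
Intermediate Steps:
$- 122 W{\left(-9,U \right)} + 9 = \left(-122\right) \left(-4\right) + 9 = 488 + 9 = 497$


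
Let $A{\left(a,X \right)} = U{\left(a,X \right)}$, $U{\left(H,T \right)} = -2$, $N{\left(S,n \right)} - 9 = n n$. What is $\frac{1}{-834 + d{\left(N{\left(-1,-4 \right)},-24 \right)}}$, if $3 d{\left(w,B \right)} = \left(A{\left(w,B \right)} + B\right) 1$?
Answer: $- \frac{3}{2528} \approx -0.0011867$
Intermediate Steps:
$N{\left(S,n \right)} = 9 + n^{2}$ ($N{\left(S,n \right)} = 9 + n n = 9 + n^{2}$)
$A{\left(a,X \right)} = -2$
$d{\left(w,B \right)} = - \frac{2}{3} + \frac{B}{3}$ ($d{\left(w,B \right)} = \frac{\left(-2 + B\right) 1}{3} = \frac{-2 + B}{3} = - \frac{2}{3} + \frac{B}{3}$)
$\frac{1}{-834 + d{\left(N{\left(-1,-4 \right)},-24 \right)}} = \frac{1}{-834 + \left(- \frac{2}{3} + \frac{1}{3} \left(-24\right)\right)} = \frac{1}{-834 - \frac{26}{3}} = \frac{1}{- \frac{2528}{3}} = - \frac{3}{2528}$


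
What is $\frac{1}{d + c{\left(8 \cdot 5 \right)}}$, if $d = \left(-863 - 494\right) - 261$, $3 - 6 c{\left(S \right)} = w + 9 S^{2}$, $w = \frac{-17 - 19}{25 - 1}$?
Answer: $- \frac{4}{16069} \approx -0.00024893$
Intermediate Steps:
$w = - \frac{3}{2}$ ($w = - \frac{36}{24} = \left(-36\right) \frac{1}{24} = - \frac{3}{2} \approx -1.5$)
$c{\left(S \right)} = \frac{3}{4} - \frac{3 S^{2}}{2}$ ($c{\left(S \right)} = \frac{1}{2} - \frac{- \frac{3}{2} + 9 S^{2}}{6} = \frac{1}{2} - \left(- \frac{1}{4} + \frac{3 S^{2}}{2}\right) = \frac{3}{4} - \frac{3 S^{2}}{2}$)
$d = -1618$ ($d = -1357 - 261 = -1618$)
$\frac{1}{d + c{\left(8 \cdot 5 \right)}} = \frac{1}{-1618 + \left(\frac{3}{4} - \frac{3 \left(8 \cdot 5\right)^{2}}{2}\right)} = \frac{1}{-1618 + \left(\frac{3}{4} - \frac{3 \cdot 40^{2}}{2}\right)} = \frac{1}{-1618 + \left(\frac{3}{4} - 2400\right)} = \frac{1}{-1618 - \frac{9597}{4}} = \frac{1}{- \frac{16069}{4}} = - \frac{4}{16069}$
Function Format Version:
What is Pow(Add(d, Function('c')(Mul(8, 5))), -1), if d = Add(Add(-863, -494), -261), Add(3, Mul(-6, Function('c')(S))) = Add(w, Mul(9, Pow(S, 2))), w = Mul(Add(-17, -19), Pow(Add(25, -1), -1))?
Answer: Rational(-4, 16069) ≈ -0.00024893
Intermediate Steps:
w = Rational(-3, 2) (w = Mul(-36, Pow(24, -1)) = Mul(-36, Rational(1, 24)) = Rational(-3, 2) ≈ -1.5000)
Function('c')(S) = Add(Rational(3, 4), Mul(Rational(-3, 2), Pow(S, 2))) (Function('c')(S) = Add(Rational(1, 2), Mul(Rational(-1, 6), Add(Rational(-3, 2), Mul(9, Pow(S, 2))))) = Add(Rational(1, 2), Add(Rational(1, 4), Mul(Rational(-3, 2), Pow(S, 2)))) = Add(Rational(3, 4), Mul(Rational(-3, 2), Pow(S, 2))))
d = -1618 (d = Add(-1357, -261) = -1618)
Pow(Add(d, Function('c')(Mul(8, 5))), -1) = Pow(Add(-1618, Add(Rational(3, 4), Mul(Rational(-3, 2), Pow(Mul(8, 5), 2)))), -1) = Pow(Add(-1618, Add(Rational(3, 4), Mul(Rational(-3, 2), Pow(40, 2)))), -1) = Pow(Add(-1618, Add(Rational(3, 4), Mul(Rational(-3, 2), 1600))), -1) = Pow(Add(-1618, Add(Rational(3, 4), -2400)), -1) = Pow(Add(-1618, Rational(-9597, 4)), -1) = Pow(Rational(-16069, 4), -1) = Rational(-4, 16069)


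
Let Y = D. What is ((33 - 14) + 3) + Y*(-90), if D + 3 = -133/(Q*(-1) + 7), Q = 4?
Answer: 4282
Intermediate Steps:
D = -142/3 (D = -3 - 133/(4*(-1) + 7) = -3 - 133/(-4 + 7) = -3 - 133/3 = -142/3 ≈ -47.333)
Y = -142/3 ≈ -47.333
((33 - 14) + 3) + Y*(-90) = ((33 - 14) + 3) - 142/3*(-90) = (19 + 3) + 4260 = 22 + 4260 = 4282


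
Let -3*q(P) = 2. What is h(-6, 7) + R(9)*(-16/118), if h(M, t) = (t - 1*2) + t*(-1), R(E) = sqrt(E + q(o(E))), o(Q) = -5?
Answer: -2 - 40*sqrt(3)/177 ≈ -2.3914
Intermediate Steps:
q(P) = -2/3 (q(P) = -1/3*2 = -2/3)
R(E) = sqrt(-2/3 + E) (R(E) = sqrt(E - 2/3) = sqrt(-2/3 + E))
h(M, t) = -2 (h(M, t) = (t - 2) - t = (-2 + t) - t = -2)
h(-6, 7) + R(9)*(-16/118) = -2 + (sqrt(-6 + 9*9)/3)*(-16/118) = -2 + (sqrt(-6 + 81)/3)*(-16*1/118) = -2 + (sqrt(75)/3)*(-8/59) = -2 + ((5*sqrt(3))/3)*(-8/59) = -2 + (5*sqrt(3)/3)*(-8/59) = -2 - 40*sqrt(3)/177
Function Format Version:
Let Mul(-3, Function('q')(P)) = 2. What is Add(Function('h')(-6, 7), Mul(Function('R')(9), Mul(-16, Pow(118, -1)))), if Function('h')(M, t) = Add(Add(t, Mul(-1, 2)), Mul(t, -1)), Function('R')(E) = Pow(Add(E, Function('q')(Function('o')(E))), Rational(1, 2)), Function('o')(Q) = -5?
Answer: Add(-2, Mul(Rational(-40, 177), Pow(3, Rational(1, 2)))) ≈ -2.3914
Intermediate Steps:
Function('q')(P) = Rational(-2, 3) (Function('q')(P) = Mul(Rational(-1, 3), 2) = Rational(-2, 3))
Function('R')(E) = Pow(Add(Rational(-2, 3), E), Rational(1, 2)) (Function('R')(E) = Pow(Add(E, Rational(-2, 3)), Rational(1, 2)) = Pow(Add(Rational(-2, 3), E), Rational(1, 2)))
Function('h')(M, t) = -2 (Function('h')(M, t) = Add(Add(t, -2), Mul(-1, t)) = Add(Add(-2, t), Mul(-1, t)) = -2)
Add(Function('h')(-6, 7), Mul(Function('R')(9), Mul(-16, Pow(118, -1)))) = Add(-2, Mul(Mul(Rational(1, 3), Pow(Add(-6, Mul(9, 9)), Rational(1, 2))), Mul(-16, Pow(118, -1)))) = Add(-2, Mul(Mul(Rational(1, 3), Pow(Add(-6, 81), Rational(1, 2))), Mul(-16, Rational(1, 118)))) = Add(-2, Mul(Mul(Rational(1, 3), Pow(75, Rational(1, 2))), Rational(-8, 59))) = Add(-2, Mul(Mul(Rational(1, 3), Mul(5, Pow(3, Rational(1, 2)))), Rational(-8, 59))) = Add(-2, Mul(Mul(Rational(5, 3), Pow(3, Rational(1, 2))), Rational(-8, 59))) = Add(-2, Mul(Rational(-40, 177), Pow(3, Rational(1, 2))))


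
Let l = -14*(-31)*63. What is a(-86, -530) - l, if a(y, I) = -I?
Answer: -26812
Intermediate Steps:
l = 27342 (l = 434*63 = 27342)
a(-86, -530) - l = -1*(-530) - 1*27342 = 530 - 27342 = -26812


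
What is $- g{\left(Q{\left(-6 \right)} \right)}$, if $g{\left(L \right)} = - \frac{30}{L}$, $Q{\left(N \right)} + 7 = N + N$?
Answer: $- \frac{30}{19} \approx -1.5789$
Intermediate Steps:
$Q{\left(N \right)} = -7 + 2 N$ ($Q{\left(N \right)} = -7 + \left(N + N\right) = -7 + 2 N$)
$- g{\left(Q{\left(-6 \right)} \right)} = - \frac{-30}{-7 + 2 \left(-6\right)} = - \frac{-30}{-7 - 12} = - \frac{-30}{-19} = - \frac{\left(-30\right) \left(-1\right)}{19} = \left(-1\right) \frac{30}{19} = - \frac{30}{19}$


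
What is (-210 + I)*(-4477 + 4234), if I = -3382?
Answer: 872856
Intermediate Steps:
(-210 + I)*(-4477 + 4234) = (-210 - 3382)*(-4477 + 4234) = -3592*(-243) = 872856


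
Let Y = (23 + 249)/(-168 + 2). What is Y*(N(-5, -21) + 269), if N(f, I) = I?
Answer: -33728/83 ≈ -406.36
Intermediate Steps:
Y = -136/83 (Y = 272/(-166) = 272*(-1/166) = -136/83 ≈ -1.6386)
Y*(N(-5, -21) + 269) = -136*(-21 + 269)/83 = -136/83*248 = -33728/83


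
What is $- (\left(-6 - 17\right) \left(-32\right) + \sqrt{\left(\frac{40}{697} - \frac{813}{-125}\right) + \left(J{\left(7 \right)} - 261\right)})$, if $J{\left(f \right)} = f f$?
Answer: $-736 - \frac{i \sqrt{62377453915}}{17425} \approx -736.0 - 14.333 i$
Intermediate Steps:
$J{\left(f \right)} = f^{2}$
$- (\left(-6 - 17\right) \left(-32\right) + \sqrt{\left(\frac{40}{697} - \frac{813}{-125}\right) + \left(J{\left(7 \right)} - 261\right)}) = - (\left(-6 - 17\right) \left(-32\right) + \sqrt{\left(\frac{40}{697} - \frac{813}{-125}\right) + \left(7^{2} - 261\right)}) = - (\left(-23\right) \left(-32\right) + \sqrt{\left(40 \cdot \frac{1}{697} - - \frac{813}{125}\right) + \left(49 - 261\right)}) = - (736 + \sqrt{\left(\frac{40}{697} + \frac{813}{125}\right) - 212}) = - (736 + \sqrt{\frac{571661}{87125} - 212}) = - (736 + \sqrt{- \frac{17898839}{87125}}) = - (736 + \frac{i \sqrt{62377453915}}{17425}) = -736 - \frac{i \sqrt{62377453915}}{17425}$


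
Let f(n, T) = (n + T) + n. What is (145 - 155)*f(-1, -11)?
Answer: 130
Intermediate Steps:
f(n, T) = T + 2*n (f(n, T) = (T + n) + n = T + 2*n)
(145 - 155)*f(-1, -11) = (145 - 155)*(-11 + 2*(-1)) = -10*(-11 - 2) = -10*(-13) = 130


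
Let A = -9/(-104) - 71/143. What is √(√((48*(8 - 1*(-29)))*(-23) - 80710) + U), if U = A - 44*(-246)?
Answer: √(3541305482 + 327184*I*√121558)/572 ≈ 104.05 + 1.6754*I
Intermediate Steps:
A = -469/1144 (A = -9*(-1/104) - 71*1/143 = 9/104 - 71/143 = -469/1144 ≈ -0.40997)
U = 12382187/1144 (U = -469/1144 - 44*(-246) = -469/1144 + 10824 = 12382187/1144 ≈ 10824.)
√(√((48*(8 - 1*(-29)))*(-23) - 80710) + U) = √(√((48*(8 - 1*(-29)))*(-23) - 80710) + 12382187/1144) = √(√((48*(8 + 29))*(-23) - 80710) + 12382187/1144) = √(√((48*37)*(-23) - 80710) + 12382187/1144) = √(√(1776*(-23) - 80710) + 12382187/1144) = √(√(-40848 - 80710) + 12382187/1144) = √(√(-121558) + 12382187/1144) = √(I*√121558 + 12382187/1144) = √(12382187/1144 + I*√121558)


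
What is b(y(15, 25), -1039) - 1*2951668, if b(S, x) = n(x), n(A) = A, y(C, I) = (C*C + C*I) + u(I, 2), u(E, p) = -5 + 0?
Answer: -2952707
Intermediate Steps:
u(E, p) = -5
y(C, I) = -5 + C² + C*I (y(C, I) = (C*C + C*I) - 5 = (C² + C*I) - 5 = -5 + C² + C*I)
b(S, x) = x
b(y(15, 25), -1039) - 1*2951668 = -1039 - 1*2951668 = -1039 - 2951668 = -2952707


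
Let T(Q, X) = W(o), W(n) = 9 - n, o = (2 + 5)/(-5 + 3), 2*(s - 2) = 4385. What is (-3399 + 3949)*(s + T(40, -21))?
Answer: 1213850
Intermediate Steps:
s = 4389/2 (s = 2 + (½)*4385 = 2 + 4385/2 = 4389/2 ≈ 2194.5)
o = -7/2 (o = 7/(-2) = 7*(-½) = -7/2 ≈ -3.5000)
T(Q, X) = 25/2 (T(Q, X) = 9 - 1*(-7/2) = 9 + 7/2 = 25/2)
(-3399 + 3949)*(s + T(40, -21)) = (-3399 + 3949)*(4389/2 + 25/2) = 550*2207 = 1213850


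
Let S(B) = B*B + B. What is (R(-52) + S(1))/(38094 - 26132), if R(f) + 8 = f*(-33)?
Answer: 855/5981 ≈ 0.14295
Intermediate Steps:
R(f) = -8 - 33*f (R(f) = -8 + f*(-33) = -8 - 33*f)
S(B) = B + B**2 (S(B) = B**2 + B = B + B**2)
(R(-52) + S(1))/(38094 - 26132) = ((-8 - 33*(-52)) + 1*(1 + 1))/(38094 - 26132) = ((-8 + 1716) + 1*2)/11962 = (1708 + 2)*(1/11962) = 1710*(1/11962) = 855/5981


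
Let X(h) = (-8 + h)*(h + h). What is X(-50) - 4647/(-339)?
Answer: 656949/113 ≈ 5813.7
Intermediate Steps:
X(h) = 2*h*(-8 + h) (X(h) = (-8 + h)*(2*h) = 2*h*(-8 + h))
X(-50) - 4647/(-339) = 2*(-50)*(-8 - 50) - 4647/(-339) = 2*(-50)*(-58) - 4647*(-1/339) = 5800 + 1549/113 = 656949/113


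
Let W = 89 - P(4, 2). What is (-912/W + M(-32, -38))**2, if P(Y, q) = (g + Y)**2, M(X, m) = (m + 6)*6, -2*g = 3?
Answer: 4515840000/109561 ≈ 41218.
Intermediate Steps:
g = -3/2 (g = -1/2*3 = -3/2 ≈ -1.5000)
M(X, m) = 36 + 6*m (M(X, m) = (6 + m)*6 = 36 + 6*m)
P(Y, q) = (-3/2 + Y)**2
W = 331/4 (W = 89 - (-3 + 2*4)**2/4 = 89 - (-3 + 8)**2/4 = 89 - 5**2/4 = 89 - 25/4 = 331/4 ≈ 82.750)
(-912/W + M(-32, -38))**2 = (-912/331/4 + (36 + 6*(-38)))**2 = (-912*4/331 + (36 - 228))**2 = (-3648/331 - 192)**2 = (-67200/331)**2 = 4515840000/109561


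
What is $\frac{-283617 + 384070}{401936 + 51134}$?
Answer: $\frac{100453}{453070} \approx 0.22172$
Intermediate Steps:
$\frac{-283617 + 384070}{401936 + 51134} = \frac{100453}{453070}$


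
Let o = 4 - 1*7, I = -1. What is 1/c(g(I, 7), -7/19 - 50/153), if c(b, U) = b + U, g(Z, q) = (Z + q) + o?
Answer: 2907/6700 ≈ 0.43388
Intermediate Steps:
o = -3 (o = 4 - 7 = -3)
g(Z, q) = -3 + Z + q (g(Z, q) = (Z + q) - 3 = -3 + Z + q)
c(b, U) = U + b
1/c(g(I, 7), -7/19 - 50/153) = 1/((-7/19 - 50/153) + (-3 - 1 + 7)) = 1/((-7*1/19 - 50*1/153) + 3) = 1/((-7/19 - 50/153) + 3) = 1/(-2021/2907 + 3) = 1/(6700/2907) = 2907/6700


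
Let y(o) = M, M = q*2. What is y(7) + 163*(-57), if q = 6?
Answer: -9279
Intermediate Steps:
M = 12 (M = 6*2 = 12)
y(o) = 12
y(7) + 163*(-57) = 12 + 163*(-57) = 12 - 9291 = -9279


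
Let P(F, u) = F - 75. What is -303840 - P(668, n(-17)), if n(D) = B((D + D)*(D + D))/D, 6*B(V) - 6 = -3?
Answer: -304433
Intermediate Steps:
B(V) = ½ (B(V) = 1 + (⅙)*(-3) = 1 - ½ = ½)
n(D) = 1/(2*D)
P(F, u) = -75 + F
-303840 - P(668, n(-17)) = -303840 - (-75 + 668) = -303840 - 1*593 = -303840 - 593 = -304433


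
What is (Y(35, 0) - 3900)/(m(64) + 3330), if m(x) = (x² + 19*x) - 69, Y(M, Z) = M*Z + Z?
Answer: -3900/8573 ≈ -0.45492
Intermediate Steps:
Y(M, Z) = Z + M*Z
m(x) = -69 + x² + 19*x
(Y(35, 0) - 3900)/(m(64) + 3330) = (0*(1 + 35) - 3900)/((-69 + 64² + 19*64) + 3330) = (0*36 - 3900)/((-69 + 4096 + 1216) + 3330) = (0 - 3900)/(5243 + 3330) = -3900/8573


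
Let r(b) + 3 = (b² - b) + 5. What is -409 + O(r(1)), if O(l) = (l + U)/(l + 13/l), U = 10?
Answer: -6929/17 ≈ -407.59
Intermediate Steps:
r(b) = 2 + b² - b (r(b) = -3 + ((b² - b) + 5) = -3 + (5 + b² - b) = 2 + b² - b)
O(l) = (10 + l)/(l + 13/l) (O(l) = (l + 10)/(l + 13/l) = (10 + l)/(l + 13/l))
-409 + O(r(1)) = -409 + (2 + 1² - 1*1)*(10 + (2 + 1² - 1*1))/(13 + (2 + 1² - 1*1)²) = -409 + (2 + 1 - 1)*(10 + (2 + 1 - 1))/(13 + (2 + 1 - 1)²) = -409 + 2*(10 + 2)/(13 + 2²) = -409 + 2*12/(13 + 4) = -409 + 2*12/17 = -409 + 2*(1/17)*12 = -409 + 24/17 = -6929/17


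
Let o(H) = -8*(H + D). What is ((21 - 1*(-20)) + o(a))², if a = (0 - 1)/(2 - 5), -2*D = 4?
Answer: 26569/9 ≈ 2952.1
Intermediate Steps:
D = -2 (D = -½*4 = -2)
a = ⅓ (a = -1/(-3) = -1*(-⅓) = ⅓ ≈ 0.33333)
o(H) = 16 - 8*H (o(H) = -8*(H - 2) = -8*(-2 + H) = 16 - 8*H)
((21 - 1*(-20)) + o(a))² = ((21 - 1*(-20)) + (16 - 8*⅓))² = ((21 + 20) + (16 - 8/3))² = (41 + 40/3)² = (163/3)² = 26569/9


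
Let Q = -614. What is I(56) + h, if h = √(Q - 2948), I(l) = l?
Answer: 56 + I*√3562 ≈ 56.0 + 59.682*I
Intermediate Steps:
h = I*√3562 (h = √(-614 - 2948) = √(-3562) = I*√3562 ≈ 59.682*I)
I(56) + h = 56 + I*√3562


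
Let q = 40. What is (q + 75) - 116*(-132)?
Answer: 15427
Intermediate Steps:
(q + 75) - 116*(-132) = (40 + 75) - 116*(-132) = 115 + 15312 = 15427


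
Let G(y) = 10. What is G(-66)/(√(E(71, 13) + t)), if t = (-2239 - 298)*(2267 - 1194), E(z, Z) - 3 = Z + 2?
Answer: -10*I*√2722183/2722183 ≈ -0.006061*I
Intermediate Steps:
E(z, Z) = 5 + Z (E(z, Z) = 3 + (Z + 2) = 3 + (2 + Z) = 5 + Z)
t = -2722201 (t = -2537*1073 = -2722201)
G(-66)/(√(E(71, 13) + t)) = 10/(√((5 + 13) - 2722201)) = 10/(√(18 - 2722201)) = 10/(√(-2722183)) = 10/((I*√2722183)) = 10*(-I*√2722183/2722183) = -10*I*√2722183/2722183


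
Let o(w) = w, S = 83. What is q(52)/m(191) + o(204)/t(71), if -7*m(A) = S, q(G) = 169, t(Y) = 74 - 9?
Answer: -59963/5395 ≈ -11.115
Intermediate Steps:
t(Y) = 65
m(A) = -83/7 (m(A) = -⅐*83 = -83/7)
q(52)/m(191) + o(204)/t(71) = 169/(-83/7) + 204/65 = 169*(-7/83) + 204*(1/65) = -1183/83 + 204/65 = -59963/5395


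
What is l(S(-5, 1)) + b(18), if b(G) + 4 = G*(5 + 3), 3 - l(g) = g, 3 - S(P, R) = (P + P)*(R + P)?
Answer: 180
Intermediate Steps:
S(P, R) = 3 - 2*P*(P + R) (S(P, R) = 3 - (P + P)*(R + P) = 3 - 2*P*(P + R))
l(g) = 3 - g
b(G) = -4 + 8*G (b(G) = -4 + G*(5 + 3) = -4 + G*8 = -4 + 8*G)
l(S(-5, 1)) + b(18) = (3 - (3 - 2*(-5)**2 - 2*(-5)*1)) + (-4 + 8*18) = (3 - (3 - 2*25 + 10)) + (-4 + 144) = (3 - (3 - 50 + 10)) + 140 = (3 - 1*(-37)) + 140 = (3 + 37) + 140 = 40 + 140 = 180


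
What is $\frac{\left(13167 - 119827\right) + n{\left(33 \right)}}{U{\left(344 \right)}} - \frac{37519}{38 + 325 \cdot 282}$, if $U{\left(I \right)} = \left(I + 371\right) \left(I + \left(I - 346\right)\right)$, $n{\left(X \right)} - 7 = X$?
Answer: $- \frac{631676521}{747348888} \approx -0.84522$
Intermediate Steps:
$n{\left(X \right)} = 7 + X$
$U{\left(I \right)} = \left(-346 + 2 I\right) \left(371 + I\right)$ ($U{\left(I \right)} = \left(371 + I\right) \left(I + \left(-346 + I\right)\right) = \left(371 + I\right) \left(-346 + 2 I\right) = \left(-346 + 2 I\right) \left(371 + I\right)$)
$\frac{\left(13167 - 119827\right) + n{\left(33 \right)}}{U{\left(344 \right)}} - \frac{37519}{38 + 325 \cdot 282} = \frac{\left(13167 - 119827\right) + \left(7 + 33\right)}{-128366 + 2 \cdot 344^{2} + 396 \cdot 344} - \frac{37519}{38 + 325 \cdot 282} = \frac{\left(13167 - 119827\right) + 40}{-128366 + 2 \cdot 118336 + 136224} - \frac{37519}{38 + 91650} = \frac{-106660 + 40}{-128366 + 236672 + 136224} - \frac{37519}{91688} = - \frac{106620}{244530} - \frac{37519}{91688} = \left(-106620\right) \frac{1}{244530} - \frac{37519}{91688} = - \frac{3554}{8151} - \frac{37519}{91688} = - \frac{631676521}{747348888}$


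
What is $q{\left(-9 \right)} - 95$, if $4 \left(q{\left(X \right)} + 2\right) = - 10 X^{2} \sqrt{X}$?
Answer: $-97 - \frac{1215 i}{2} \approx -97.0 - 607.5 i$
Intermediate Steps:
$q{\left(X \right)} = -2 - \frac{5 X^{\frac{5}{2}}}{2}$ ($q{\left(X \right)} = -2 + \frac{- 10 X^{2} \sqrt{X}}{4} = -2 + \frac{\left(-10\right) X^{\frac{5}{2}}}{4} = -2 - \frac{5 X^{\frac{5}{2}}}{2}$)
$q{\left(-9 \right)} - 95 = \left(-2 - \frac{5 \left(-9\right)^{\frac{5}{2}}}{2}\right) - 95 = \left(-2 - \frac{5 \cdot 243 i}{2}\right) - 95 = \left(-2 - \frac{1215 i}{2}\right) - 95 = -97 - \frac{1215 i}{2}$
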